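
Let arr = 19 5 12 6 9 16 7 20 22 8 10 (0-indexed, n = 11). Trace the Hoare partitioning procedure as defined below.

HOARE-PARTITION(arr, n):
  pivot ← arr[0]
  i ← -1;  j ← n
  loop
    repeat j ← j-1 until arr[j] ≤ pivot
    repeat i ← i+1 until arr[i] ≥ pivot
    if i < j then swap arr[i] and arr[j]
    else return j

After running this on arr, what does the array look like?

pivot=19
j stops at 10 (10), i stops at 0 (19); swap ⇒ 10 5 12 6 9 16 7 20 22 8 19
j stops at 9 (8), i stops at 7 (20); swap ⇒ 10 5 12 6 9 16 7 8 22 20 19
j stops at 7, i stops at 8; i≥j ⇒ return 7. arr=10 5 12 6 9 16 7 8 22 20 19

10 5 12 6 9 16 7 8 22 20 19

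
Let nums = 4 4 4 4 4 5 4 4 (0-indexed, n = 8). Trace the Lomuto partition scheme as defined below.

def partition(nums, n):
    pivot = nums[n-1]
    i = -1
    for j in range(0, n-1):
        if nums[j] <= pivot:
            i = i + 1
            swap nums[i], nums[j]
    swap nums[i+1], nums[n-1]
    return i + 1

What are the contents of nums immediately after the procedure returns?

pivot = nums[7] = 4; i = -1
j=0: nums[0]=4 ≤ 4 → i=0, swap nums[0],nums[0] (no change) → 4 4 4 4 4 5 4 4
j=1: nums[1]=4 ≤ 4 → i=1, swap nums[1],nums[1] (no change) → 4 4 4 4 4 5 4 4
j=2: nums[2]=4 ≤ 4 → i=2, swap nums[2],nums[2] (no change) → 4 4 4 4 4 5 4 4
j=3: nums[3]=4 ≤ 4 → i=3, swap nums[3],nums[3] (no change) → 4 4 4 4 4 5 4 4
j=4: nums[4]=4 ≤ 4 → i=4, swap nums[4],nums[4] (no change) → 4 4 4 4 4 5 4 4
j=5: nums[5]=5 > 4 → no swap
j=6: nums[6]=4 ≤ 4 → i=5, swap nums[5],nums[6] → 4 4 4 4 4 4 5 4
final swap nums[6],nums[7] → 4 4 4 4 4 4 4 5; return 6

4 4 4 4 4 4 4 5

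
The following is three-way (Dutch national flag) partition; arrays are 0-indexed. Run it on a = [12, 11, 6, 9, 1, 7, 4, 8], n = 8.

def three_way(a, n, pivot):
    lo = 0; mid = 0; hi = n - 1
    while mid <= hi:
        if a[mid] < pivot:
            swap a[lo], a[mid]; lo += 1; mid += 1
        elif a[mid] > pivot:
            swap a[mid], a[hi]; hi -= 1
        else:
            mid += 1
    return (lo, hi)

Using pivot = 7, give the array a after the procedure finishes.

[4, 6, 1, 7, 9, 11, 8, 12]

pivot = 7; lo=0, mid=0, hi=7
a[mid]=12>7: swap a[0],a[7]; hi=6 → [8, 11, 6, 9, 1, 7, 4, 12]
a[mid]=8>7: swap a[0],a[6]; hi=5 → [4, 11, 6, 9, 1, 7, 8, 12]
a[mid]=4<7: swap a[0],a[0]; lo=1,mid=1 → [4, 11, 6, 9, 1, 7, 8, 12]
a[mid]=11>7: swap a[1],a[5]; hi=4 → [4, 7, 6, 9, 1, 11, 8, 12]
a[mid]=7=7: mid=2
a[mid]=6<7: swap a[1],a[2]; lo=2,mid=3 → [4, 6, 7, 9, 1, 11, 8, 12]
a[mid]=9>7: swap a[3],a[4]; hi=3 → [4, 6, 7, 1, 9, 11, 8, 12]
a[mid]=1<7: swap a[2],a[3]; lo=3,mid=4 → [4, 6, 1, 7, 9, 11, 8, 12]
end: lo=3, hi=3; a = [4, 6, 1, 7, 9, 11, 8, 12]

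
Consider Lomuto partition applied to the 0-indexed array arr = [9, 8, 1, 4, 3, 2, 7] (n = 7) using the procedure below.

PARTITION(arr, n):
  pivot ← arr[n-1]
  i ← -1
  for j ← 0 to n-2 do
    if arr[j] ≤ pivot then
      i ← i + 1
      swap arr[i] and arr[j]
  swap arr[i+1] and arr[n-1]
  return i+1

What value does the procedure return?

4

pivot=7, i=-1
j=0: 9>7, skip
j=1: 8>7, skip
j=2: 1≤7, i=0, swap(0,2) ⇒ [1, 8, 9, 4, 3, 2, 7]
j=3: 4≤7, i=1, swap(1,3) ⇒ [1, 4, 9, 8, 3, 2, 7]
j=4: 3≤7, i=2, swap(2,4) ⇒ [1, 4, 3, 8, 9, 2, 7]
j=5: 2≤7, i=3, swap(3,5) ⇒ [1, 4, 3, 2, 9, 8, 7]
swap(4,6) ⇒ [1, 4, 3, 2, 7, 8, 9]; return 4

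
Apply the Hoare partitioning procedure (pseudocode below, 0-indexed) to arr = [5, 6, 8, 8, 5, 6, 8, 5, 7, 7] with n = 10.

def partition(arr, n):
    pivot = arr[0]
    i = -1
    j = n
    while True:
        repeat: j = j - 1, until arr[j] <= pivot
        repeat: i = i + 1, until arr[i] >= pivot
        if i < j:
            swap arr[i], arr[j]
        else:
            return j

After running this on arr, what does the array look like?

[5, 5, 8, 8, 6, 6, 8, 5, 7, 7]

pivot=5
j stops at 7 (5), i stops at 0 (5); swap ⇒ [5, 6, 8, 8, 5, 6, 8, 5, 7, 7]
j stops at 4 (5), i stops at 1 (6); swap ⇒ [5, 5, 8, 8, 6, 6, 8, 5, 7, 7]
j stops at 1, i stops at 2; i≥j ⇒ return 1. arr=[5, 5, 8, 8, 6, 6, 8, 5, 7, 7]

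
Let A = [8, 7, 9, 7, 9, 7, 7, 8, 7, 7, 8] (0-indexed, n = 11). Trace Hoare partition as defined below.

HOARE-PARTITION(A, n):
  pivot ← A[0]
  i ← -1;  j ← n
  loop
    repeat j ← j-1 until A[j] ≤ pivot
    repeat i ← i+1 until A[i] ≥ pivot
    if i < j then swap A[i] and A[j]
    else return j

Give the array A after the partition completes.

pivot = A[0] = 8; i = -1, j = 11
j→10 (A[10]=8≤8), i→0 (A[0]=8≥8); i<j, swap → [8, 7, 9, 7, 9, 7, 7, 8, 7, 7, 8]
j→9 (A[9]=7≤8), i→2 (A[2]=9≥8); i<j, swap → [8, 7, 7, 7, 9, 7, 7, 8, 7, 9, 8]
j→8 (A[8]=7≤8), i→4 (A[4]=9≥8); i<j, swap → [8, 7, 7, 7, 7, 7, 7, 8, 9, 9, 8]
j→7, i→7; i≥j, return j=7. A = [8, 7, 7, 7, 7, 7, 7, 8, 9, 9, 8]

[8, 7, 7, 7, 7, 7, 7, 8, 9, 9, 8]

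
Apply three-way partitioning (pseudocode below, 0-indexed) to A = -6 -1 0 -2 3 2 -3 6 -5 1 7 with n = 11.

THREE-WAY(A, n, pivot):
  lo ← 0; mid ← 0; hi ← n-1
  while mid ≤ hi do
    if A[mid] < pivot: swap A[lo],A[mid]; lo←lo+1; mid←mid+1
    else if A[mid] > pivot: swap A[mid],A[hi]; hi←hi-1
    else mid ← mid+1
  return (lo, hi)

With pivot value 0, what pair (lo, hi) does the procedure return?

(5, 5)

pivot = 0; lo=0, mid=0, hi=10
A[mid]=-6<0: swap A[0],A[0]; lo=1,mid=1 → -6 -1 0 -2 3 2 -3 6 -5 1 7
A[mid]=-1<0: swap A[1],A[1]; lo=2,mid=2 → -6 -1 0 -2 3 2 -3 6 -5 1 7
A[mid]=0=0: mid=3
A[mid]=-2<0: swap A[2],A[3]; lo=3,mid=4 → -6 -1 -2 0 3 2 -3 6 -5 1 7
A[mid]=3>0: swap A[4],A[10]; hi=9 → -6 -1 -2 0 7 2 -3 6 -5 1 3
A[mid]=7>0: swap A[4],A[9]; hi=8 → -6 -1 -2 0 1 2 -3 6 -5 7 3
A[mid]=1>0: swap A[4],A[8]; hi=7 → -6 -1 -2 0 -5 2 -3 6 1 7 3
A[mid]=-5<0: swap A[3],A[4]; lo=4,mid=5 → -6 -1 -2 -5 0 2 -3 6 1 7 3
A[mid]=2>0: swap A[5],A[7]; hi=6 → -6 -1 -2 -5 0 6 -3 2 1 7 3
A[mid]=6>0: swap A[5],A[6]; hi=5 → -6 -1 -2 -5 0 -3 6 2 1 7 3
A[mid]=-3<0: swap A[4],A[5]; lo=5,mid=6 → -6 -1 -2 -5 -3 0 6 2 1 7 3
end: lo=5, hi=5; A = -6 -1 -2 -5 -3 0 6 2 1 7 3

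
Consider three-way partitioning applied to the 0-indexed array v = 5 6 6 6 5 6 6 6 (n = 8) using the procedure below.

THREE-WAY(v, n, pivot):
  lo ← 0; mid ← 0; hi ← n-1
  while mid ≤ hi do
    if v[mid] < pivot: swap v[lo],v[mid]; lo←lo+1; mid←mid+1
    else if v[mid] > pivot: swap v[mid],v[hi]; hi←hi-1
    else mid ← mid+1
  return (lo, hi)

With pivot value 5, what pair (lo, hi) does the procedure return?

lo=0 mid=0 hi=7
5=5: mid=1
6>5: swap(1,7), hi=6 ⇒ 5 6 6 6 5 6 6 6
6>5: swap(1,6), hi=5 ⇒ 5 6 6 6 5 6 6 6
6>5: swap(1,5), hi=4 ⇒ 5 6 6 6 5 6 6 6
6>5: swap(1,4), hi=3 ⇒ 5 5 6 6 6 6 6 6
5=5: mid=2
6>5: swap(2,3), hi=2 ⇒ 5 5 6 6 6 6 6 6
6>5: swap(2,2), hi=1 ⇒ 5 5 6 6 6 6 6 6
done. lo=0 hi=1; v=5 5 6 6 6 6 6 6

(0, 1)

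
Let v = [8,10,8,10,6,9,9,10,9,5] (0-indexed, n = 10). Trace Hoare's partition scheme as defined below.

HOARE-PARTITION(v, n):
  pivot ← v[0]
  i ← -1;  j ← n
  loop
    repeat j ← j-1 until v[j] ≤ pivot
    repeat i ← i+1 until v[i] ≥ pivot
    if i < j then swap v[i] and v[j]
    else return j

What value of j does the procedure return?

2

pivot = v[0] = 8; i = -1, j = 10
j→9 (v[9]=5≤8), i→0 (v[0]=8≥8); i<j, swap → [5,10,8,10,6,9,9,10,9,8]
j→4 (v[4]=6≤8), i→1 (v[1]=10≥8); i<j, swap → [5,6,8,10,10,9,9,10,9,8]
j→2, i→2; i≥j, return j=2. v = [5,6,8,10,10,9,9,10,9,8]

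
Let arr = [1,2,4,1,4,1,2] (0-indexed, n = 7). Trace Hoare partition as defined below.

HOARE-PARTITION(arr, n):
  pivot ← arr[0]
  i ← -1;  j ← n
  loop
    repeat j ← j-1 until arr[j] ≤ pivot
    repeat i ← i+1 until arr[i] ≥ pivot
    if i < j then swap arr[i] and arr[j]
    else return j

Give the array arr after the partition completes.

[1,1,4,2,4,1,2]

pivot=1
j stops at 5 (1), i stops at 0 (1); swap ⇒ [1,2,4,1,4,1,2]
j stops at 3 (1), i stops at 1 (2); swap ⇒ [1,1,4,2,4,1,2]
j stops at 1, i stops at 2; i≥j ⇒ return 1. arr=[1,1,4,2,4,1,2]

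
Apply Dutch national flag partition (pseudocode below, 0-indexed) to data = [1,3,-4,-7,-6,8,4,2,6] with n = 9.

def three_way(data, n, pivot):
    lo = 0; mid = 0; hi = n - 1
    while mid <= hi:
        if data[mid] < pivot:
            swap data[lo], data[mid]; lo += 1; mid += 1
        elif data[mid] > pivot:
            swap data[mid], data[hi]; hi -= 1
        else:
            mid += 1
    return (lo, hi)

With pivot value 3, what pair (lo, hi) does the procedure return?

lo=0 mid=0 hi=8
1<3: swap(0,0), lo=1 mid=1 ⇒ [1,3,-4,-7,-6,8,4,2,6]
3=3: mid=2
-4<3: swap(1,2), lo=2 mid=3 ⇒ [1,-4,3,-7,-6,8,4,2,6]
-7<3: swap(2,3), lo=3 mid=4 ⇒ [1,-4,-7,3,-6,8,4,2,6]
-6<3: swap(3,4), lo=4 mid=5 ⇒ [1,-4,-7,-6,3,8,4,2,6]
8>3: swap(5,8), hi=7 ⇒ [1,-4,-7,-6,3,6,4,2,8]
6>3: swap(5,7), hi=6 ⇒ [1,-4,-7,-6,3,2,4,6,8]
2<3: swap(4,5), lo=5 mid=6 ⇒ [1,-4,-7,-6,2,3,4,6,8]
4>3: swap(6,6), hi=5 ⇒ [1,-4,-7,-6,2,3,4,6,8]
done. lo=5 hi=5; data=[1,-4,-7,-6,2,3,4,6,8]

(5, 5)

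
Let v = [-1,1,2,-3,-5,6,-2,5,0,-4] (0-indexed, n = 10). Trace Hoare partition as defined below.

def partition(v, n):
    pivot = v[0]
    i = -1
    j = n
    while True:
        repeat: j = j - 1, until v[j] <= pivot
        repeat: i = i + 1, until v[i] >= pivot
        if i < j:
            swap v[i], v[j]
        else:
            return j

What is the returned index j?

3

pivot=-1
j stops at 9 (-4), i stops at 0 (-1); swap ⇒ [-4,1,2,-3,-5,6,-2,5,0,-1]
j stops at 6 (-2), i stops at 1 (1); swap ⇒ [-4,-2,2,-3,-5,6,1,5,0,-1]
j stops at 4 (-5), i stops at 2 (2); swap ⇒ [-4,-2,-5,-3,2,6,1,5,0,-1]
j stops at 3, i stops at 4; i≥j ⇒ return 3. v=[-4,-2,-5,-3,2,6,1,5,0,-1]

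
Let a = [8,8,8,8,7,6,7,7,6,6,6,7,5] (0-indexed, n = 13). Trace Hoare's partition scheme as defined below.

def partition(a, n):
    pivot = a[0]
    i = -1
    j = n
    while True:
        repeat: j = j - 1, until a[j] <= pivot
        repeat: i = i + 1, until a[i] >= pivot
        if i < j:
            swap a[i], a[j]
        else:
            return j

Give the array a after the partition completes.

[5,7,6,6,7,6,7,7,6,8,8,8,8]

pivot = a[0] = 8; i = -1, j = 13
j→12 (a[12]=5≤8), i→0 (a[0]=8≥8); i<j, swap → [5,8,8,8,7,6,7,7,6,6,6,7,8]
j→11 (a[11]=7≤8), i→1 (a[1]=8≥8); i<j, swap → [5,7,8,8,7,6,7,7,6,6,6,8,8]
j→10 (a[10]=6≤8), i→2 (a[2]=8≥8); i<j, swap → [5,7,6,8,7,6,7,7,6,6,8,8,8]
j→9 (a[9]=6≤8), i→3 (a[3]=8≥8); i<j, swap → [5,7,6,6,7,6,7,7,6,8,8,8,8]
j→8, i→9; i≥j, return j=8. a = [5,7,6,6,7,6,7,7,6,8,8,8,8]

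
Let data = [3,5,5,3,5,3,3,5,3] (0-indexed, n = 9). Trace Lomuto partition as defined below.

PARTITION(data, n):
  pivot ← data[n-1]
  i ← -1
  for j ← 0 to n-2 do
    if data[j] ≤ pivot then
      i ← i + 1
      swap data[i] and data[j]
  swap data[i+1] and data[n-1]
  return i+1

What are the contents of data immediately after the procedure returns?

pivot = data[8] = 3; i = -1
j=0: data[0]=3 ≤ 3 → i=0, swap data[0],data[0] (no change) → [3,5,5,3,5,3,3,5,3]
j=1: data[1]=5 > 3 → no swap
j=2: data[2]=5 > 3 → no swap
j=3: data[3]=3 ≤ 3 → i=1, swap data[1],data[3] → [3,3,5,5,5,3,3,5,3]
j=4: data[4]=5 > 3 → no swap
j=5: data[5]=3 ≤ 3 → i=2, swap data[2],data[5] → [3,3,3,5,5,5,3,5,3]
j=6: data[6]=3 ≤ 3 → i=3, swap data[3],data[6] → [3,3,3,3,5,5,5,5,3]
j=7: data[7]=5 > 3 → no swap
final swap data[4],data[8] → [3,3,3,3,3,5,5,5,5]; return 4

[3,3,3,3,3,5,5,5,5]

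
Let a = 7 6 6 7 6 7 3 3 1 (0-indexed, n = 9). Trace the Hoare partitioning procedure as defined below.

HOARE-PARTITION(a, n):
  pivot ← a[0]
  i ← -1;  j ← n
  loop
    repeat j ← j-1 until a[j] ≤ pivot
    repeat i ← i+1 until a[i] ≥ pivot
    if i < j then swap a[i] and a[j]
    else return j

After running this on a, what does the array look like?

pivot=7
j stops at 8 (1), i stops at 0 (7); swap ⇒ 1 6 6 7 6 7 3 3 7
j stops at 7 (3), i stops at 3 (7); swap ⇒ 1 6 6 3 6 7 3 7 7
j stops at 6 (3), i stops at 5 (7); swap ⇒ 1 6 6 3 6 3 7 7 7
j stops at 5, i stops at 6; i≥j ⇒ return 5. a=1 6 6 3 6 3 7 7 7

1 6 6 3 6 3 7 7 7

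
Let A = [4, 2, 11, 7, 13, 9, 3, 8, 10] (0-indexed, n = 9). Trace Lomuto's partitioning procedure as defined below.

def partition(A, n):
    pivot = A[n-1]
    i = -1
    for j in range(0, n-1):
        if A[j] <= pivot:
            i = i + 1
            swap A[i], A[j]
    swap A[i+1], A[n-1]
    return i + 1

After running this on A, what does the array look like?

[4, 2, 7, 9, 3, 8, 10, 11, 13]

pivot = A[8] = 10; i = -1
j=0: A[0]=4 ≤ 10 → i=0, swap A[0],A[0] (no change) → [4, 2, 11, 7, 13, 9, 3, 8, 10]
j=1: A[1]=2 ≤ 10 → i=1, swap A[1],A[1] (no change) → [4, 2, 11, 7, 13, 9, 3, 8, 10]
j=2: A[2]=11 > 10 → no swap
j=3: A[3]=7 ≤ 10 → i=2, swap A[2],A[3] → [4, 2, 7, 11, 13, 9, 3, 8, 10]
j=4: A[4]=13 > 10 → no swap
j=5: A[5]=9 ≤ 10 → i=3, swap A[3],A[5] → [4, 2, 7, 9, 13, 11, 3, 8, 10]
j=6: A[6]=3 ≤ 10 → i=4, swap A[4],A[6] → [4, 2, 7, 9, 3, 11, 13, 8, 10]
j=7: A[7]=8 ≤ 10 → i=5, swap A[5],A[7] → [4, 2, 7, 9, 3, 8, 13, 11, 10]
final swap A[6],A[8] → [4, 2, 7, 9, 3, 8, 10, 11, 13]; return 6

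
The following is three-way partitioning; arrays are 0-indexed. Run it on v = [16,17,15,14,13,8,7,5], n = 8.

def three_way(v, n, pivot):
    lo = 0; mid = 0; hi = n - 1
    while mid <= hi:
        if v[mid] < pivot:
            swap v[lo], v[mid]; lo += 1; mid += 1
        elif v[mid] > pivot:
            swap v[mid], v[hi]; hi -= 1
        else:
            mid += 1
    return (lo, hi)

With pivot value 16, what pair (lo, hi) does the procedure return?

(6, 6)

pivot = 16; lo=0, mid=0, hi=7
v[mid]=16=16: mid=1
v[mid]=17>16: swap v[1],v[7]; hi=6 → [16,5,15,14,13,8,7,17]
v[mid]=5<16: swap v[0],v[1]; lo=1,mid=2 → [5,16,15,14,13,8,7,17]
v[mid]=15<16: swap v[1],v[2]; lo=2,mid=3 → [5,15,16,14,13,8,7,17]
v[mid]=14<16: swap v[2],v[3]; lo=3,mid=4 → [5,15,14,16,13,8,7,17]
v[mid]=13<16: swap v[3],v[4]; lo=4,mid=5 → [5,15,14,13,16,8,7,17]
v[mid]=8<16: swap v[4],v[5]; lo=5,mid=6 → [5,15,14,13,8,16,7,17]
v[mid]=7<16: swap v[5],v[6]; lo=6,mid=7 → [5,15,14,13,8,7,16,17]
end: lo=6, hi=6; v = [5,15,14,13,8,7,16,17]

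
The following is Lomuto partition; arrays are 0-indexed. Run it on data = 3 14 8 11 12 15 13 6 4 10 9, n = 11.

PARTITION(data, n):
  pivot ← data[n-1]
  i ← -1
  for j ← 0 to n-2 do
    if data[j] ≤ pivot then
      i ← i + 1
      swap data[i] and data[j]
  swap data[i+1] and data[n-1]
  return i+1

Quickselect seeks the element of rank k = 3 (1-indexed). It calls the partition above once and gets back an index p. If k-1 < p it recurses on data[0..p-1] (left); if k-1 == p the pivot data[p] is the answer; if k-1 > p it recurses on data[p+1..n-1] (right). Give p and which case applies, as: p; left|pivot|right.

4; left

pivot = data[10] = 9; i = -1
j=0: data[0]=3 ≤ 9 → i=0, swap data[0],data[0] (no change) → 3 14 8 11 12 15 13 6 4 10 9
j=1: data[1]=14 > 9 → no swap
j=2: data[2]=8 ≤ 9 → i=1, swap data[1],data[2] → 3 8 14 11 12 15 13 6 4 10 9
j=3: data[3]=11 > 9 → no swap
j=4: data[4]=12 > 9 → no swap
j=5: data[5]=15 > 9 → no swap
j=6: data[6]=13 > 9 → no swap
j=7: data[7]=6 ≤ 9 → i=2, swap data[2],data[7] → 3 8 6 11 12 15 13 14 4 10 9
j=8: data[8]=4 ≤ 9 → i=3, swap data[3],data[8] → 3 8 6 4 12 15 13 14 11 10 9
j=9: data[9]=10 > 9 → no swap
final swap data[4],data[10] → 3 8 6 4 9 15 13 14 11 10 12; return 4
p = 4; k-1 = 2 < 4 ⇒ left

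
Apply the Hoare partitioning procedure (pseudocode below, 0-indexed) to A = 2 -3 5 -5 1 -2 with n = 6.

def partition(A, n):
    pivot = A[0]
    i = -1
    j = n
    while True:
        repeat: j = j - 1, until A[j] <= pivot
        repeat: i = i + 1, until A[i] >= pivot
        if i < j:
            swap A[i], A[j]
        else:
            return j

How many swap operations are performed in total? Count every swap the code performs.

pivot = A[0] = 2; i = -1, j = 6
j→5 (A[5]=-2≤2), i→0 (A[0]=2≥2); i<j, swap → -2 -3 5 -5 1 2
j→4 (A[4]=1≤2), i→2 (A[2]=5≥2); i<j, swap → -2 -3 1 -5 5 2
j→3, i→4; i≥j, return j=3. A = -2 -3 1 -5 5 2

2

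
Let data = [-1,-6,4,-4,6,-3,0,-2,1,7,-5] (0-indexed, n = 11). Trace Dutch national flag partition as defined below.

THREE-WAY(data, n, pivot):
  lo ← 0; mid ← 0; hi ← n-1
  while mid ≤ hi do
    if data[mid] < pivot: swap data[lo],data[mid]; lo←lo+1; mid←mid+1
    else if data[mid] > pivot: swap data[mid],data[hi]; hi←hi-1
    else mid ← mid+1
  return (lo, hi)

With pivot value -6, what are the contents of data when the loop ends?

[-6,4,-4,6,-3,0,-2,1,7,-5,-1]

pivot = -6; lo=0, mid=0, hi=10
data[mid]=-1>-6: swap data[0],data[10]; hi=9 → [-5,-6,4,-4,6,-3,0,-2,1,7,-1]
data[mid]=-5>-6: swap data[0],data[9]; hi=8 → [7,-6,4,-4,6,-3,0,-2,1,-5,-1]
data[mid]=7>-6: swap data[0],data[8]; hi=7 → [1,-6,4,-4,6,-3,0,-2,7,-5,-1]
data[mid]=1>-6: swap data[0],data[7]; hi=6 → [-2,-6,4,-4,6,-3,0,1,7,-5,-1]
data[mid]=-2>-6: swap data[0],data[6]; hi=5 → [0,-6,4,-4,6,-3,-2,1,7,-5,-1]
data[mid]=0>-6: swap data[0],data[5]; hi=4 → [-3,-6,4,-4,6,0,-2,1,7,-5,-1]
data[mid]=-3>-6: swap data[0],data[4]; hi=3 → [6,-6,4,-4,-3,0,-2,1,7,-5,-1]
data[mid]=6>-6: swap data[0],data[3]; hi=2 → [-4,-6,4,6,-3,0,-2,1,7,-5,-1]
data[mid]=-4>-6: swap data[0],data[2]; hi=1 → [4,-6,-4,6,-3,0,-2,1,7,-5,-1]
data[mid]=4>-6: swap data[0],data[1]; hi=0 → [-6,4,-4,6,-3,0,-2,1,7,-5,-1]
data[mid]=-6=-6: mid=1
end: lo=0, hi=0; data = [-6,4,-4,6,-3,0,-2,1,7,-5,-1]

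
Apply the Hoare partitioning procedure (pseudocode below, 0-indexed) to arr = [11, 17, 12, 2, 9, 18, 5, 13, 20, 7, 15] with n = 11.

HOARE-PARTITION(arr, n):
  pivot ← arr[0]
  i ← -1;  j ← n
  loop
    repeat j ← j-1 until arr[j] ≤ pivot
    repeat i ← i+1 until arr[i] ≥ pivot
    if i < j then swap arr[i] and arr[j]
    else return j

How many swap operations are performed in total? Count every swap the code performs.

3

pivot = arr[0] = 11; i = -1, j = 11
j→9 (arr[9]=7≤11), i→0 (arr[0]=11≥11); i<j, swap → [7, 17, 12, 2, 9, 18, 5, 13, 20, 11, 15]
j→6 (arr[6]=5≤11), i→1 (arr[1]=17≥11); i<j, swap → [7, 5, 12, 2, 9, 18, 17, 13, 20, 11, 15]
j→4 (arr[4]=9≤11), i→2 (arr[2]=12≥11); i<j, swap → [7, 5, 9, 2, 12, 18, 17, 13, 20, 11, 15]
j→3, i→4; i≥j, return j=3. arr = [7, 5, 9, 2, 12, 18, 17, 13, 20, 11, 15]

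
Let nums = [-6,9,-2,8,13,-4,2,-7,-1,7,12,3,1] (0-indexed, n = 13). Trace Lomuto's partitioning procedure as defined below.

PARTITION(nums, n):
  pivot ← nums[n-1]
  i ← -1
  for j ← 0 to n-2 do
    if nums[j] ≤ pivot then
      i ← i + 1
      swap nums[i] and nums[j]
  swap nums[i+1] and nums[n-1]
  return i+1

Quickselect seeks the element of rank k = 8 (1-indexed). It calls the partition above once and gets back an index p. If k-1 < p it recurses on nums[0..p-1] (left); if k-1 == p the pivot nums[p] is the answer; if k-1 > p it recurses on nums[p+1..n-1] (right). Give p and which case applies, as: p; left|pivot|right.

5; right

pivot=1, i=-1
j=0: -6≤1, i=0, swap(0,0) ⇒ [-6,9,-2,8,13,-4,2,-7,-1,7,12,3,1]
j=1: 9>1, skip
j=2: -2≤1, i=1, swap(1,2) ⇒ [-6,-2,9,8,13,-4,2,-7,-1,7,12,3,1]
j=3: 8>1, skip
j=4: 13>1, skip
j=5: -4≤1, i=2, swap(2,5) ⇒ [-6,-2,-4,8,13,9,2,-7,-1,7,12,3,1]
j=6: 2>1, skip
j=7: -7≤1, i=3, swap(3,7) ⇒ [-6,-2,-4,-7,13,9,2,8,-1,7,12,3,1]
j=8: -1≤1, i=4, swap(4,8) ⇒ [-6,-2,-4,-7,-1,9,2,8,13,7,12,3,1]
j=9: 7>1, skip
j=10: 12>1, skip
j=11: 3>1, skip
swap(5,12) ⇒ [-6,-2,-4,-7,-1,1,2,8,13,7,12,3,9]; return 5
p = 5; k-1 = 7 > 5 ⇒ right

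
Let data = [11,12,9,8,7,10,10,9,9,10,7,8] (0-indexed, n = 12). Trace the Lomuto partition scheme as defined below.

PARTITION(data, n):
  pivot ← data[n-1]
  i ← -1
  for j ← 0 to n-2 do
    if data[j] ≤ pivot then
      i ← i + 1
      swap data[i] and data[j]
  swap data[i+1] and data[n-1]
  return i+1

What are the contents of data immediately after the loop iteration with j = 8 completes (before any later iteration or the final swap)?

[8,7,9,11,12,10,10,9,9,10,7,8]

pivot=8, i=-1
j=0: 11>8, skip
j=1: 12>8, skip
j=2: 9>8, skip
j=3: 8≤8, i=0, swap(0,3) ⇒ [8,12,9,11,7,10,10,9,9,10,7,8]
j=4: 7≤8, i=1, swap(1,4) ⇒ [8,7,9,11,12,10,10,9,9,10,7,8]
j=5: 10>8, skip
j=6: 10>8, skip
j=7: 9>8, skip
j=8: 9>8, skip
(after j=8) data = [8,7,9,11,12,10,10,9,9,10,7,8]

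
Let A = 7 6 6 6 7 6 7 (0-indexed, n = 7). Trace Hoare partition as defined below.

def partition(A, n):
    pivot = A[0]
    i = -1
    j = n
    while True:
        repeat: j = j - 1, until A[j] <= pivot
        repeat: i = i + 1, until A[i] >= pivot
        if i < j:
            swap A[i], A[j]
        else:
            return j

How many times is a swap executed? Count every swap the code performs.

pivot = A[0] = 7; i = -1, j = 7
j→6 (A[6]=7≤7), i→0 (A[0]=7≥7); i<j, swap → 7 6 6 6 7 6 7
j→5 (A[5]=6≤7), i→4 (A[4]=7≥7); i<j, swap → 7 6 6 6 6 7 7
j→4, i→5; i≥j, return j=4. A = 7 6 6 6 6 7 7

2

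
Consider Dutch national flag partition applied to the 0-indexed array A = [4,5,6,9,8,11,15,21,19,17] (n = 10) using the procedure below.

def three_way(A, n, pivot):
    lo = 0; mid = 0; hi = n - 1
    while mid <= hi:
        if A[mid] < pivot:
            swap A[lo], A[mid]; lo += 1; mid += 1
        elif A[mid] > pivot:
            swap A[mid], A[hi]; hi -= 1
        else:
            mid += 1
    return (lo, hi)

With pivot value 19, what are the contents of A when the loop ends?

pivot = 19; lo=0, mid=0, hi=9
A[mid]=4<19: swap A[0],A[0]; lo=1,mid=1 → [4,5,6,9,8,11,15,21,19,17]
A[mid]=5<19: swap A[1],A[1]; lo=2,mid=2 → [4,5,6,9,8,11,15,21,19,17]
A[mid]=6<19: swap A[2],A[2]; lo=3,mid=3 → [4,5,6,9,8,11,15,21,19,17]
A[mid]=9<19: swap A[3],A[3]; lo=4,mid=4 → [4,5,6,9,8,11,15,21,19,17]
A[mid]=8<19: swap A[4],A[4]; lo=5,mid=5 → [4,5,6,9,8,11,15,21,19,17]
A[mid]=11<19: swap A[5],A[5]; lo=6,mid=6 → [4,5,6,9,8,11,15,21,19,17]
A[mid]=15<19: swap A[6],A[6]; lo=7,mid=7 → [4,5,6,9,8,11,15,21,19,17]
A[mid]=21>19: swap A[7],A[9]; hi=8 → [4,5,6,9,8,11,15,17,19,21]
A[mid]=17<19: swap A[7],A[7]; lo=8,mid=8 → [4,5,6,9,8,11,15,17,19,21]
A[mid]=19=19: mid=9
end: lo=8, hi=8; A = [4,5,6,9,8,11,15,17,19,21]

[4,5,6,9,8,11,15,17,19,21]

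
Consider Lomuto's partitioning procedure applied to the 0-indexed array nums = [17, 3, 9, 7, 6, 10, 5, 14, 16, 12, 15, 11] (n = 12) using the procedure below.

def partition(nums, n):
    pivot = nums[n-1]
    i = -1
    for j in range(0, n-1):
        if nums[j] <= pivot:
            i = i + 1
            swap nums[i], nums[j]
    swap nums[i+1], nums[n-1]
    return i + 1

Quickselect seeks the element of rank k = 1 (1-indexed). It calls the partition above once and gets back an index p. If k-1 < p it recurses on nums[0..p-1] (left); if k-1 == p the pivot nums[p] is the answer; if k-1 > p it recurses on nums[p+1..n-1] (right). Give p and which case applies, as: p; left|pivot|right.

6; left

pivot = nums[11] = 11; i = -1
j=0: nums[0]=17 > 11 → no swap
j=1: nums[1]=3 ≤ 11 → i=0, swap nums[0],nums[1] → [3, 17, 9, 7, 6, 10, 5, 14, 16, 12, 15, 11]
j=2: nums[2]=9 ≤ 11 → i=1, swap nums[1],nums[2] → [3, 9, 17, 7, 6, 10, 5, 14, 16, 12, 15, 11]
j=3: nums[3]=7 ≤ 11 → i=2, swap nums[2],nums[3] → [3, 9, 7, 17, 6, 10, 5, 14, 16, 12, 15, 11]
j=4: nums[4]=6 ≤ 11 → i=3, swap nums[3],nums[4] → [3, 9, 7, 6, 17, 10, 5, 14, 16, 12, 15, 11]
j=5: nums[5]=10 ≤ 11 → i=4, swap nums[4],nums[5] → [3, 9, 7, 6, 10, 17, 5, 14, 16, 12, 15, 11]
j=6: nums[6]=5 ≤ 11 → i=5, swap nums[5],nums[6] → [3, 9, 7, 6, 10, 5, 17, 14, 16, 12, 15, 11]
j=7: nums[7]=14 > 11 → no swap
j=8: nums[8]=16 > 11 → no swap
j=9: nums[9]=12 > 11 → no swap
j=10: nums[10]=15 > 11 → no swap
final swap nums[6],nums[11] → [3, 9, 7, 6, 10, 5, 11, 14, 16, 12, 15, 17]; return 6
p = 6; k-1 = 0 < 6 ⇒ left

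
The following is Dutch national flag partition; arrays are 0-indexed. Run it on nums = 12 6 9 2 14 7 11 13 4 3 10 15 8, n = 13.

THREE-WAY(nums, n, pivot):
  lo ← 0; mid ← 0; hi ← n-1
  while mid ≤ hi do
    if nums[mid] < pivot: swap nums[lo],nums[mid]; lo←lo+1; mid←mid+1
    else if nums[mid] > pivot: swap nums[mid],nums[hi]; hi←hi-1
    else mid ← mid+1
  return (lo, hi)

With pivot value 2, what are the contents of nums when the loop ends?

pivot = 2; lo=0, mid=0, hi=12
nums[mid]=12>2: swap nums[0],nums[12]; hi=11 → 8 6 9 2 14 7 11 13 4 3 10 15 12
nums[mid]=8>2: swap nums[0],nums[11]; hi=10 → 15 6 9 2 14 7 11 13 4 3 10 8 12
nums[mid]=15>2: swap nums[0],nums[10]; hi=9 → 10 6 9 2 14 7 11 13 4 3 15 8 12
nums[mid]=10>2: swap nums[0],nums[9]; hi=8 → 3 6 9 2 14 7 11 13 4 10 15 8 12
nums[mid]=3>2: swap nums[0],nums[8]; hi=7 → 4 6 9 2 14 7 11 13 3 10 15 8 12
nums[mid]=4>2: swap nums[0],nums[7]; hi=6 → 13 6 9 2 14 7 11 4 3 10 15 8 12
nums[mid]=13>2: swap nums[0],nums[6]; hi=5 → 11 6 9 2 14 7 13 4 3 10 15 8 12
nums[mid]=11>2: swap nums[0],nums[5]; hi=4 → 7 6 9 2 14 11 13 4 3 10 15 8 12
nums[mid]=7>2: swap nums[0],nums[4]; hi=3 → 14 6 9 2 7 11 13 4 3 10 15 8 12
nums[mid]=14>2: swap nums[0],nums[3]; hi=2 → 2 6 9 14 7 11 13 4 3 10 15 8 12
nums[mid]=2=2: mid=1
nums[mid]=6>2: swap nums[1],nums[2]; hi=1 → 2 9 6 14 7 11 13 4 3 10 15 8 12
nums[mid]=9>2: swap nums[1],nums[1]; hi=0 → 2 9 6 14 7 11 13 4 3 10 15 8 12
end: lo=0, hi=0; nums = 2 9 6 14 7 11 13 4 3 10 15 8 12

2 9 6 14 7 11 13 4 3 10 15 8 12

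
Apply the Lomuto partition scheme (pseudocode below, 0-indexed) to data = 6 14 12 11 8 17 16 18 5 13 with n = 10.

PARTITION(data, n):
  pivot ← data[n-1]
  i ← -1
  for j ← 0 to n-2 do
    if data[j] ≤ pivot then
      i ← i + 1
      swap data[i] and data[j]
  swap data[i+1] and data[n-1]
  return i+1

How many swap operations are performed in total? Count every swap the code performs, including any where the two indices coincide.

6

pivot=13, i=-1
j=0: 6≤13, i=0, swap(0,0) ⇒ 6 14 12 11 8 17 16 18 5 13
j=1: 14>13, skip
j=2: 12≤13, i=1, swap(1,2) ⇒ 6 12 14 11 8 17 16 18 5 13
j=3: 11≤13, i=2, swap(2,3) ⇒ 6 12 11 14 8 17 16 18 5 13
j=4: 8≤13, i=3, swap(3,4) ⇒ 6 12 11 8 14 17 16 18 5 13
j=5: 17>13, skip
j=6: 16>13, skip
j=7: 18>13, skip
j=8: 5≤13, i=4, swap(4,8) ⇒ 6 12 11 8 5 17 16 18 14 13
swap(5,9) ⇒ 6 12 11 8 5 13 16 18 14 17; return 5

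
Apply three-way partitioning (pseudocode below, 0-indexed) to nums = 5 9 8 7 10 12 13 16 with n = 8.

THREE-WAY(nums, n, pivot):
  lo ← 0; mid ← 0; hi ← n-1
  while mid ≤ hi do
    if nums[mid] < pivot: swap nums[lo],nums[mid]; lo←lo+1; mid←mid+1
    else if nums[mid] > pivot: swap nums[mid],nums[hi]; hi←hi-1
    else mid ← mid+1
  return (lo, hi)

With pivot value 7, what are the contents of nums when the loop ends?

5 7 8 10 12 13 16 9

lo=0 mid=0 hi=7
5<7: swap(0,0), lo=1 mid=1 ⇒ 5 9 8 7 10 12 13 16
9>7: swap(1,7), hi=6 ⇒ 5 16 8 7 10 12 13 9
16>7: swap(1,6), hi=5 ⇒ 5 13 8 7 10 12 16 9
13>7: swap(1,5), hi=4 ⇒ 5 12 8 7 10 13 16 9
12>7: swap(1,4), hi=3 ⇒ 5 10 8 7 12 13 16 9
10>7: swap(1,3), hi=2 ⇒ 5 7 8 10 12 13 16 9
7=7: mid=2
8>7: swap(2,2), hi=1 ⇒ 5 7 8 10 12 13 16 9
done. lo=1 hi=1; nums=5 7 8 10 12 13 16 9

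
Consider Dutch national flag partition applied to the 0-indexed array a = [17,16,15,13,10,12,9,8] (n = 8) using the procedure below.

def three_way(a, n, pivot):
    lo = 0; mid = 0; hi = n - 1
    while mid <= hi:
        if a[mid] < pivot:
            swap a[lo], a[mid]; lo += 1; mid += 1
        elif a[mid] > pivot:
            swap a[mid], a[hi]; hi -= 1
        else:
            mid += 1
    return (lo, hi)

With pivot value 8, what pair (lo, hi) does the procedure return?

pivot = 8; lo=0, mid=0, hi=7
a[mid]=17>8: swap a[0],a[7]; hi=6 → [8,16,15,13,10,12,9,17]
a[mid]=8=8: mid=1
a[mid]=16>8: swap a[1],a[6]; hi=5 → [8,9,15,13,10,12,16,17]
a[mid]=9>8: swap a[1],a[5]; hi=4 → [8,12,15,13,10,9,16,17]
a[mid]=12>8: swap a[1],a[4]; hi=3 → [8,10,15,13,12,9,16,17]
a[mid]=10>8: swap a[1],a[3]; hi=2 → [8,13,15,10,12,9,16,17]
a[mid]=13>8: swap a[1],a[2]; hi=1 → [8,15,13,10,12,9,16,17]
a[mid]=15>8: swap a[1],a[1]; hi=0 → [8,15,13,10,12,9,16,17]
end: lo=0, hi=0; a = [8,15,13,10,12,9,16,17]

(0, 0)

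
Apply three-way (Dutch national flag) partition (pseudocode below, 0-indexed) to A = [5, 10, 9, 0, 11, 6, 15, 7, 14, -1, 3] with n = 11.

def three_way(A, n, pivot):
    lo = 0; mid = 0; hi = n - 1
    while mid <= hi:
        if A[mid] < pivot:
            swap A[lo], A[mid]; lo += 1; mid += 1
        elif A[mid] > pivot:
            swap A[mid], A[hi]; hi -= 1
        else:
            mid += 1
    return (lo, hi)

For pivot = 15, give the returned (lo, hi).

lo=0 mid=0 hi=10
5<15: swap(0,0), lo=1 mid=1 ⇒ [5, 10, 9, 0, 11, 6, 15, 7, 14, -1, 3]
10<15: swap(1,1), lo=2 mid=2 ⇒ [5, 10, 9, 0, 11, 6, 15, 7, 14, -1, 3]
9<15: swap(2,2), lo=3 mid=3 ⇒ [5, 10, 9, 0, 11, 6, 15, 7, 14, -1, 3]
0<15: swap(3,3), lo=4 mid=4 ⇒ [5, 10, 9, 0, 11, 6, 15, 7, 14, -1, 3]
11<15: swap(4,4), lo=5 mid=5 ⇒ [5, 10, 9, 0, 11, 6, 15, 7, 14, -1, 3]
6<15: swap(5,5), lo=6 mid=6 ⇒ [5, 10, 9, 0, 11, 6, 15, 7, 14, -1, 3]
15=15: mid=7
7<15: swap(6,7), lo=7 mid=8 ⇒ [5, 10, 9, 0, 11, 6, 7, 15, 14, -1, 3]
14<15: swap(7,8), lo=8 mid=9 ⇒ [5, 10, 9, 0, 11, 6, 7, 14, 15, -1, 3]
-1<15: swap(8,9), lo=9 mid=10 ⇒ [5, 10, 9, 0, 11, 6, 7, 14, -1, 15, 3]
3<15: swap(9,10), lo=10 mid=11 ⇒ [5, 10, 9, 0, 11, 6, 7, 14, -1, 3, 15]
done. lo=10 hi=10; A=[5, 10, 9, 0, 11, 6, 7, 14, -1, 3, 15]

(10, 10)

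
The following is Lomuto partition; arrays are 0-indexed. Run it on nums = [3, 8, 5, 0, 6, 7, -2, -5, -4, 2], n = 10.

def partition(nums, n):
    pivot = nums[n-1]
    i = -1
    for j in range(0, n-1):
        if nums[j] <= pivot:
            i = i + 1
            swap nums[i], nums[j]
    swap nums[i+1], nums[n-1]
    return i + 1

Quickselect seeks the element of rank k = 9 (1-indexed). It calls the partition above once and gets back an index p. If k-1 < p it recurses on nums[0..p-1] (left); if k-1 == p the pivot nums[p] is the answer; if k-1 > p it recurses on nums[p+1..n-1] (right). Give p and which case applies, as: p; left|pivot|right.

4; right

pivot=2, i=-1
j=0: 3>2, skip
j=1: 8>2, skip
j=2: 5>2, skip
j=3: 0≤2, i=0, swap(0,3) ⇒ [0, 8, 5, 3, 6, 7, -2, -5, -4, 2]
j=4: 6>2, skip
j=5: 7>2, skip
j=6: -2≤2, i=1, swap(1,6) ⇒ [0, -2, 5, 3, 6, 7, 8, -5, -4, 2]
j=7: -5≤2, i=2, swap(2,7) ⇒ [0, -2, -5, 3, 6, 7, 8, 5, -4, 2]
j=8: -4≤2, i=3, swap(3,8) ⇒ [0, -2, -5, -4, 6, 7, 8, 5, 3, 2]
swap(4,9) ⇒ [0, -2, -5, -4, 2, 7, 8, 5, 3, 6]; return 4
p = 4; k-1 = 8 > 4 ⇒ right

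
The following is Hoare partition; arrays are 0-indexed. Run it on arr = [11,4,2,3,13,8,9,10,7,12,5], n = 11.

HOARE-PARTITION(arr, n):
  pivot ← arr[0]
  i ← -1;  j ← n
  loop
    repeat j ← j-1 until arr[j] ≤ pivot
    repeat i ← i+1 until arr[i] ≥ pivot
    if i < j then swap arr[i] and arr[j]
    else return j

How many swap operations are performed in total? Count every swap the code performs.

pivot = arr[0] = 11; i = -1, j = 11
j→10 (arr[10]=5≤11), i→0 (arr[0]=11≥11); i<j, swap → [5,4,2,3,13,8,9,10,7,12,11]
j→8 (arr[8]=7≤11), i→4 (arr[4]=13≥11); i<j, swap → [5,4,2,3,7,8,9,10,13,12,11]
j→7, i→8; i≥j, return j=7. arr = [5,4,2,3,7,8,9,10,13,12,11]

2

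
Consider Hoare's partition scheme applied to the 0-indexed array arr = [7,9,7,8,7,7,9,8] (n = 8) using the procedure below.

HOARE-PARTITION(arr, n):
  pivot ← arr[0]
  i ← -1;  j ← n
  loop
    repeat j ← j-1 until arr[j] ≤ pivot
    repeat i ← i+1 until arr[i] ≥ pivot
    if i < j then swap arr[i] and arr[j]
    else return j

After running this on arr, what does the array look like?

pivot = arr[0] = 7; i = -1, j = 8
j→5 (arr[5]=7≤7), i→0 (arr[0]=7≥7); i<j, swap → [7,9,7,8,7,7,9,8]
j→4 (arr[4]=7≤7), i→1 (arr[1]=9≥7); i<j, swap → [7,7,7,8,9,7,9,8]
j→2, i→2; i≥j, return j=2. arr = [7,7,7,8,9,7,9,8]

[7,7,7,8,9,7,9,8]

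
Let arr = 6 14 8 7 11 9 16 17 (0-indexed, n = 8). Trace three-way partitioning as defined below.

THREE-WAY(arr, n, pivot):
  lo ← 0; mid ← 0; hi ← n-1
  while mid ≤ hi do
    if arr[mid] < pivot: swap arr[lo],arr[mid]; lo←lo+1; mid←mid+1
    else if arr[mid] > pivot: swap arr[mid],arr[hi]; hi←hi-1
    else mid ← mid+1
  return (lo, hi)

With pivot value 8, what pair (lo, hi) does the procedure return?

(2, 2)

lo=0 mid=0 hi=7
6<8: swap(0,0), lo=1 mid=1 ⇒ 6 14 8 7 11 9 16 17
14>8: swap(1,7), hi=6 ⇒ 6 17 8 7 11 9 16 14
17>8: swap(1,6), hi=5 ⇒ 6 16 8 7 11 9 17 14
16>8: swap(1,5), hi=4 ⇒ 6 9 8 7 11 16 17 14
9>8: swap(1,4), hi=3 ⇒ 6 11 8 7 9 16 17 14
11>8: swap(1,3), hi=2 ⇒ 6 7 8 11 9 16 17 14
7<8: swap(1,1), lo=2 mid=2 ⇒ 6 7 8 11 9 16 17 14
8=8: mid=3
done. lo=2 hi=2; arr=6 7 8 11 9 16 17 14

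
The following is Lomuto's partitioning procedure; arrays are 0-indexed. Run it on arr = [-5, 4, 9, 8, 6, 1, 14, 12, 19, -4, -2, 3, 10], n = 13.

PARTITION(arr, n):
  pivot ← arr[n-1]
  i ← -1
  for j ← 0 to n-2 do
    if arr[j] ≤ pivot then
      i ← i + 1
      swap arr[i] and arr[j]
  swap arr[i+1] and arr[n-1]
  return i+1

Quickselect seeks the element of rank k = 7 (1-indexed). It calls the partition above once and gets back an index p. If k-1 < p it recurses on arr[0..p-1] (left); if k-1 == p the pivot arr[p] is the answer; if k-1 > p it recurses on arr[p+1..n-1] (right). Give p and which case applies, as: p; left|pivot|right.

9; left

pivot=10, i=-1
j=0: -5≤10, i=0, swap(0,0) ⇒ [-5, 4, 9, 8, 6, 1, 14, 12, 19, -4, -2, 3, 10]
j=1: 4≤10, i=1, swap(1,1) ⇒ [-5, 4, 9, 8, 6, 1, 14, 12, 19, -4, -2, 3, 10]
j=2: 9≤10, i=2, swap(2,2) ⇒ [-5, 4, 9, 8, 6, 1, 14, 12, 19, -4, -2, 3, 10]
j=3: 8≤10, i=3, swap(3,3) ⇒ [-5, 4, 9, 8, 6, 1, 14, 12, 19, -4, -2, 3, 10]
j=4: 6≤10, i=4, swap(4,4) ⇒ [-5, 4, 9, 8, 6, 1, 14, 12, 19, -4, -2, 3, 10]
j=5: 1≤10, i=5, swap(5,5) ⇒ [-5, 4, 9, 8, 6, 1, 14, 12, 19, -4, -2, 3, 10]
j=6: 14>10, skip
j=7: 12>10, skip
j=8: 19>10, skip
j=9: -4≤10, i=6, swap(6,9) ⇒ [-5, 4, 9, 8, 6, 1, -4, 12, 19, 14, -2, 3, 10]
j=10: -2≤10, i=7, swap(7,10) ⇒ [-5, 4, 9, 8, 6, 1, -4, -2, 19, 14, 12, 3, 10]
j=11: 3≤10, i=8, swap(8,11) ⇒ [-5, 4, 9, 8, 6, 1, -4, -2, 3, 14, 12, 19, 10]
swap(9,12) ⇒ [-5, 4, 9, 8, 6, 1, -4, -2, 3, 10, 12, 19, 14]; return 9
p = 9; k-1 = 6 < 9 ⇒ left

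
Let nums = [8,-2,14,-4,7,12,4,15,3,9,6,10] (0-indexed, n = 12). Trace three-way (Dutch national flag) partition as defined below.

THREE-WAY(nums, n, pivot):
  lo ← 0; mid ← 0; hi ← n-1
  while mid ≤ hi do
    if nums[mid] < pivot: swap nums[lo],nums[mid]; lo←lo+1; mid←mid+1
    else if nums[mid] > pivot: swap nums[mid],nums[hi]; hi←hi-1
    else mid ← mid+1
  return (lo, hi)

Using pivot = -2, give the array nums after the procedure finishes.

pivot = -2; lo=0, mid=0, hi=11
nums[mid]=8>-2: swap nums[0],nums[11]; hi=10 → [10,-2,14,-4,7,12,4,15,3,9,6,8]
nums[mid]=10>-2: swap nums[0],nums[10]; hi=9 → [6,-2,14,-4,7,12,4,15,3,9,10,8]
nums[mid]=6>-2: swap nums[0],nums[9]; hi=8 → [9,-2,14,-4,7,12,4,15,3,6,10,8]
nums[mid]=9>-2: swap nums[0],nums[8]; hi=7 → [3,-2,14,-4,7,12,4,15,9,6,10,8]
nums[mid]=3>-2: swap nums[0],nums[7]; hi=6 → [15,-2,14,-4,7,12,4,3,9,6,10,8]
nums[mid]=15>-2: swap nums[0],nums[6]; hi=5 → [4,-2,14,-4,7,12,15,3,9,6,10,8]
nums[mid]=4>-2: swap nums[0],nums[5]; hi=4 → [12,-2,14,-4,7,4,15,3,9,6,10,8]
nums[mid]=12>-2: swap nums[0],nums[4]; hi=3 → [7,-2,14,-4,12,4,15,3,9,6,10,8]
nums[mid]=7>-2: swap nums[0],nums[3]; hi=2 → [-4,-2,14,7,12,4,15,3,9,6,10,8]
nums[mid]=-4<-2: swap nums[0],nums[0]; lo=1,mid=1 → [-4,-2,14,7,12,4,15,3,9,6,10,8]
nums[mid]=-2=-2: mid=2
nums[mid]=14>-2: swap nums[2],nums[2]; hi=1 → [-4,-2,14,7,12,4,15,3,9,6,10,8]
end: lo=1, hi=1; nums = [-4,-2,14,7,12,4,15,3,9,6,10,8]

[-4,-2,14,7,12,4,15,3,9,6,10,8]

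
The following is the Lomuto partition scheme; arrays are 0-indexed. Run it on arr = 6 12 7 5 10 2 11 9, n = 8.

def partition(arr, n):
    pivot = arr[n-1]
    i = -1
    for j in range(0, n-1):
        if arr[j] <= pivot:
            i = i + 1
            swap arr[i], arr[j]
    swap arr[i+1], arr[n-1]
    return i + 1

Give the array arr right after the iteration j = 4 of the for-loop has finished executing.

pivot=9, i=-1
j=0: 6≤9, i=0, swap(0,0) ⇒ 6 12 7 5 10 2 11 9
j=1: 12>9, skip
j=2: 7≤9, i=1, swap(1,2) ⇒ 6 7 12 5 10 2 11 9
j=3: 5≤9, i=2, swap(2,3) ⇒ 6 7 5 12 10 2 11 9
j=4: 10>9, skip
(after j=4) arr = 6 7 5 12 10 2 11 9

6 7 5 12 10 2 11 9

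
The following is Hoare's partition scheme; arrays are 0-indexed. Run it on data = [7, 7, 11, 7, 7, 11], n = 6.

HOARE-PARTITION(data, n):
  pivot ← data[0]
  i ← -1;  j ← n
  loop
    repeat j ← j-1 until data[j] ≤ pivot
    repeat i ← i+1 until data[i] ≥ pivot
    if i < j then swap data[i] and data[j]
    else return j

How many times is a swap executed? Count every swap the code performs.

pivot=7
j stops at 4 (7), i stops at 0 (7); swap ⇒ [7, 7, 11, 7, 7, 11]
j stops at 3 (7), i stops at 1 (7); swap ⇒ [7, 7, 11, 7, 7, 11]
j stops at 1, i stops at 2; i≥j ⇒ return 1. data=[7, 7, 11, 7, 7, 11]

2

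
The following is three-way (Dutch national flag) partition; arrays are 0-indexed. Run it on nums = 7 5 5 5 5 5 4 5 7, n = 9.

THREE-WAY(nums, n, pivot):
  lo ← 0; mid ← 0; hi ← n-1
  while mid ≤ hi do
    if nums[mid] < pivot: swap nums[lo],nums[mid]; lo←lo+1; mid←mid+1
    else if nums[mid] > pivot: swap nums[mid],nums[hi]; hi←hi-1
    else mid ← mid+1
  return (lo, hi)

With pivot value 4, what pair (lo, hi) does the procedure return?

(0, 0)

pivot = 4; lo=0, mid=0, hi=8
nums[mid]=7>4: swap nums[0],nums[8]; hi=7 → 7 5 5 5 5 5 4 5 7
nums[mid]=7>4: swap nums[0],nums[7]; hi=6 → 5 5 5 5 5 5 4 7 7
nums[mid]=5>4: swap nums[0],nums[6]; hi=5 → 4 5 5 5 5 5 5 7 7
nums[mid]=4=4: mid=1
nums[mid]=5>4: swap nums[1],nums[5]; hi=4 → 4 5 5 5 5 5 5 7 7
nums[mid]=5>4: swap nums[1],nums[4]; hi=3 → 4 5 5 5 5 5 5 7 7
nums[mid]=5>4: swap nums[1],nums[3]; hi=2 → 4 5 5 5 5 5 5 7 7
nums[mid]=5>4: swap nums[1],nums[2]; hi=1 → 4 5 5 5 5 5 5 7 7
nums[mid]=5>4: swap nums[1],nums[1]; hi=0 → 4 5 5 5 5 5 5 7 7
end: lo=0, hi=0; nums = 4 5 5 5 5 5 5 7 7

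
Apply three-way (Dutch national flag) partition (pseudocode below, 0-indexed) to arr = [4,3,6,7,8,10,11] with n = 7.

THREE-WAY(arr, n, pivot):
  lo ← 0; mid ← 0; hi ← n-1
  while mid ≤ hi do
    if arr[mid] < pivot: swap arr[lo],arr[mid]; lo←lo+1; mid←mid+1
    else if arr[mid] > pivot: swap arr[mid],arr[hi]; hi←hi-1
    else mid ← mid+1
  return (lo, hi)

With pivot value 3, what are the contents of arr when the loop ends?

[3,6,7,8,10,11,4]

pivot = 3; lo=0, mid=0, hi=6
arr[mid]=4>3: swap arr[0],arr[6]; hi=5 → [11,3,6,7,8,10,4]
arr[mid]=11>3: swap arr[0],arr[5]; hi=4 → [10,3,6,7,8,11,4]
arr[mid]=10>3: swap arr[0],arr[4]; hi=3 → [8,3,6,7,10,11,4]
arr[mid]=8>3: swap arr[0],arr[3]; hi=2 → [7,3,6,8,10,11,4]
arr[mid]=7>3: swap arr[0],arr[2]; hi=1 → [6,3,7,8,10,11,4]
arr[mid]=6>3: swap arr[0],arr[1]; hi=0 → [3,6,7,8,10,11,4]
arr[mid]=3=3: mid=1
end: lo=0, hi=0; arr = [3,6,7,8,10,11,4]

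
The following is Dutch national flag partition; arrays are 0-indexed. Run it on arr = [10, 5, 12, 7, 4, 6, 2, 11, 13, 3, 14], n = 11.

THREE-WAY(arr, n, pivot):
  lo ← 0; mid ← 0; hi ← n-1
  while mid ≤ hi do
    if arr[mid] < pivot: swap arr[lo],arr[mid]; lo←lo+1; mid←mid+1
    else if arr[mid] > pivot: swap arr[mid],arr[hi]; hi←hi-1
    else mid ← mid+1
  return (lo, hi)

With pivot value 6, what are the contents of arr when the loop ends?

lo=0 mid=0 hi=10
10>6: swap(0,10), hi=9 ⇒ [14, 5, 12, 7, 4, 6, 2, 11, 13, 3, 10]
14>6: swap(0,9), hi=8 ⇒ [3, 5, 12, 7, 4, 6, 2, 11, 13, 14, 10]
3<6: swap(0,0), lo=1 mid=1 ⇒ [3, 5, 12, 7, 4, 6, 2, 11, 13, 14, 10]
5<6: swap(1,1), lo=2 mid=2 ⇒ [3, 5, 12, 7, 4, 6, 2, 11, 13, 14, 10]
12>6: swap(2,8), hi=7 ⇒ [3, 5, 13, 7, 4, 6, 2, 11, 12, 14, 10]
13>6: swap(2,7), hi=6 ⇒ [3, 5, 11, 7, 4, 6, 2, 13, 12, 14, 10]
11>6: swap(2,6), hi=5 ⇒ [3, 5, 2, 7, 4, 6, 11, 13, 12, 14, 10]
2<6: swap(2,2), lo=3 mid=3 ⇒ [3, 5, 2, 7, 4, 6, 11, 13, 12, 14, 10]
7>6: swap(3,5), hi=4 ⇒ [3, 5, 2, 6, 4, 7, 11, 13, 12, 14, 10]
6=6: mid=4
4<6: swap(3,4), lo=4 mid=5 ⇒ [3, 5, 2, 4, 6, 7, 11, 13, 12, 14, 10]
done. lo=4 hi=4; arr=[3, 5, 2, 4, 6, 7, 11, 13, 12, 14, 10]

[3, 5, 2, 4, 6, 7, 11, 13, 12, 14, 10]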